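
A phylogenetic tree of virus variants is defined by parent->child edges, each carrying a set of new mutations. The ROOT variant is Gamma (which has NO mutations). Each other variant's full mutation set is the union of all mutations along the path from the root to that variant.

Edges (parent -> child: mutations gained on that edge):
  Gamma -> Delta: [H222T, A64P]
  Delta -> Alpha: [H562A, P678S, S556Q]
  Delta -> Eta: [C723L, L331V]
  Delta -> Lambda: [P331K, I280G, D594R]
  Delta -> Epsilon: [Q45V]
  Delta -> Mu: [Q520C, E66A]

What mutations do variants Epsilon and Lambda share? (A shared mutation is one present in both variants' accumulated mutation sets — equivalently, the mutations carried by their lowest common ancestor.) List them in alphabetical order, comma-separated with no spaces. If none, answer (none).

Answer: A64P,H222T

Derivation:
Accumulating mutations along path to Epsilon:
  At Gamma: gained [] -> total []
  At Delta: gained ['H222T', 'A64P'] -> total ['A64P', 'H222T']
  At Epsilon: gained ['Q45V'] -> total ['A64P', 'H222T', 'Q45V']
Mutations(Epsilon) = ['A64P', 'H222T', 'Q45V']
Accumulating mutations along path to Lambda:
  At Gamma: gained [] -> total []
  At Delta: gained ['H222T', 'A64P'] -> total ['A64P', 'H222T']
  At Lambda: gained ['P331K', 'I280G', 'D594R'] -> total ['A64P', 'D594R', 'H222T', 'I280G', 'P331K']
Mutations(Lambda) = ['A64P', 'D594R', 'H222T', 'I280G', 'P331K']
Intersection: ['A64P', 'H222T', 'Q45V'] ∩ ['A64P', 'D594R', 'H222T', 'I280G', 'P331K'] = ['A64P', 'H222T']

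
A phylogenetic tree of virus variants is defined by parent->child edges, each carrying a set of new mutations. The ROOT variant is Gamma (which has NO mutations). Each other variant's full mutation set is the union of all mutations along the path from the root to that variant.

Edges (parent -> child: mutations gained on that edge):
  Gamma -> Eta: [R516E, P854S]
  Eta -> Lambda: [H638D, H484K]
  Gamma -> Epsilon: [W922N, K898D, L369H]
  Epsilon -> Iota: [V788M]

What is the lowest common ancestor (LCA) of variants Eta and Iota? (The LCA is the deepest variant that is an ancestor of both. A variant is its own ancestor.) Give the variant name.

Path from root to Eta: Gamma -> Eta
  ancestors of Eta: {Gamma, Eta}
Path from root to Iota: Gamma -> Epsilon -> Iota
  ancestors of Iota: {Gamma, Epsilon, Iota}
Common ancestors: {Gamma}
Walk up from Iota: Iota (not in ancestors of Eta), Epsilon (not in ancestors of Eta), Gamma (in ancestors of Eta)
Deepest common ancestor (LCA) = Gamma

Answer: Gamma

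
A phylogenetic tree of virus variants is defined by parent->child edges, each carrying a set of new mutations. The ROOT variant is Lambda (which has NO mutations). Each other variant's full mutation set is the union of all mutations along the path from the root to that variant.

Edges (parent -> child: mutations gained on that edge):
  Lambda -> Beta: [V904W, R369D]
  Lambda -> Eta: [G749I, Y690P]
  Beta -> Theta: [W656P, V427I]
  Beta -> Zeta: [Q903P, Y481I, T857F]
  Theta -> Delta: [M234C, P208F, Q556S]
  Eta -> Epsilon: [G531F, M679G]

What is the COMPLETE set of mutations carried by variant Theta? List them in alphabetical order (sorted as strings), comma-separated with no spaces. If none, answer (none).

Answer: R369D,V427I,V904W,W656P

Derivation:
At Lambda: gained [] -> total []
At Beta: gained ['V904W', 'R369D'] -> total ['R369D', 'V904W']
At Theta: gained ['W656P', 'V427I'] -> total ['R369D', 'V427I', 'V904W', 'W656P']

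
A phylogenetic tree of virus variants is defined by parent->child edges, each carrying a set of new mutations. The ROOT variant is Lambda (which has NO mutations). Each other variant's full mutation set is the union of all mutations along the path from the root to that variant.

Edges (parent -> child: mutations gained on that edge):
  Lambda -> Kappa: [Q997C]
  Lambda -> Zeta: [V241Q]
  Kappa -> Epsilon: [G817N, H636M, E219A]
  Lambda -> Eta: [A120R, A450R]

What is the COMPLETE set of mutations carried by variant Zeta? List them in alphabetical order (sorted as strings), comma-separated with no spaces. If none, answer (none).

At Lambda: gained [] -> total []
At Zeta: gained ['V241Q'] -> total ['V241Q']

Answer: V241Q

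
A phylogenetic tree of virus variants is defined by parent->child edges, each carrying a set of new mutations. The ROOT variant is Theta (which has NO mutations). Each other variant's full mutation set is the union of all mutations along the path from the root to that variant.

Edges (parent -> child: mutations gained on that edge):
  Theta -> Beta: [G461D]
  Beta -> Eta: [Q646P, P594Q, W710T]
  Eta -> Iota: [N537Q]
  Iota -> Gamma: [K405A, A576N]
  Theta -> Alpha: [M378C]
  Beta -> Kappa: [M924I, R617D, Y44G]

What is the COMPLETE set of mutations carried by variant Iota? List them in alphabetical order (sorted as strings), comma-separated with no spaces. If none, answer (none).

Answer: G461D,N537Q,P594Q,Q646P,W710T

Derivation:
At Theta: gained [] -> total []
At Beta: gained ['G461D'] -> total ['G461D']
At Eta: gained ['Q646P', 'P594Q', 'W710T'] -> total ['G461D', 'P594Q', 'Q646P', 'W710T']
At Iota: gained ['N537Q'] -> total ['G461D', 'N537Q', 'P594Q', 'Q646P', 'W710T']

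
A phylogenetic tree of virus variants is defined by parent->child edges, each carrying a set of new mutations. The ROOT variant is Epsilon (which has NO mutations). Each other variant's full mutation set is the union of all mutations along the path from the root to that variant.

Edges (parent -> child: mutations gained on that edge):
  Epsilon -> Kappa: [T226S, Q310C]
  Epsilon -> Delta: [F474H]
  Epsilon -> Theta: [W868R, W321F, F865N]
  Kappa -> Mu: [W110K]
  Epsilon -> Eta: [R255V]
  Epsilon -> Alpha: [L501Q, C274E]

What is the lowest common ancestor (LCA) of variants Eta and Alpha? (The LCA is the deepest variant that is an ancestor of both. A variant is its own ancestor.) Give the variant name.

Path from root to Eta: Epsilon -> Eta
  ancestors of Eta: {Epsilon, Eta}
Path from root to Alpha: Epsilon -> Alpha
  ancestors of Alpha: {Epsilon, Alpha}
Common ancestors: {Epsilon}
Walk up from Alpha: Alpha (not in ancestors of Eta), Epsilon (in ancestors of Eta)
Deepest common ancestor (LCA) = Epsilon

Answer: Epsilon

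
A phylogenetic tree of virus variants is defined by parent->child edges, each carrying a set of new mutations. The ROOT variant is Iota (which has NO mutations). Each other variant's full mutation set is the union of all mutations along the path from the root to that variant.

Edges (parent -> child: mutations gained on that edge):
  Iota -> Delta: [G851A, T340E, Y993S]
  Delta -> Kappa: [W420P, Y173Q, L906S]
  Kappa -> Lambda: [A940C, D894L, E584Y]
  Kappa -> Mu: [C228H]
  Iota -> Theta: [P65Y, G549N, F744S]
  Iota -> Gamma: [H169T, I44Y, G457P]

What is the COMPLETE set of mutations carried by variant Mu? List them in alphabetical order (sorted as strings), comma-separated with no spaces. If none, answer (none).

Answer: C228H,G851A,L906S,T340E,W420P,Y173Q,Y993S

Derivation:
At Iota: gained [] -> total []
At Delta: gained ['G851A', 'T340E', 'Y993S'] -> total ['G851A', 'T340E', 'Y993S']
At Kappa: gained ['W420P', 'Y173Q', 'L906S'] -> total ['G851A', 'L906S', 'T340E', 'W420P', 'Y173Q', 'Y993S']
At Mu: gained ['C228H'] -> total ['C228H', 'G851A', 'L906S', 'T340E', 'W420P', 'Y173Q', 'Y993S']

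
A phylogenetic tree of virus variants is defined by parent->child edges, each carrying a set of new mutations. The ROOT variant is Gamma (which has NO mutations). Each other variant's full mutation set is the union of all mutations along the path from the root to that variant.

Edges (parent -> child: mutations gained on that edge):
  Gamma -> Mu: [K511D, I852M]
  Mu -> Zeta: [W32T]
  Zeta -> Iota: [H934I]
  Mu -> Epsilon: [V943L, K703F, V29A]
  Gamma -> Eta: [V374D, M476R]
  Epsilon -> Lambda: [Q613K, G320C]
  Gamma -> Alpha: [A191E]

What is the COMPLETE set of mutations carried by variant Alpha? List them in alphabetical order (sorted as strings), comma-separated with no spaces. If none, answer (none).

At Gamma: gained [] -> total []
At Alpha: gained ['A191E'] -> total ['A191E']

Answer: A191E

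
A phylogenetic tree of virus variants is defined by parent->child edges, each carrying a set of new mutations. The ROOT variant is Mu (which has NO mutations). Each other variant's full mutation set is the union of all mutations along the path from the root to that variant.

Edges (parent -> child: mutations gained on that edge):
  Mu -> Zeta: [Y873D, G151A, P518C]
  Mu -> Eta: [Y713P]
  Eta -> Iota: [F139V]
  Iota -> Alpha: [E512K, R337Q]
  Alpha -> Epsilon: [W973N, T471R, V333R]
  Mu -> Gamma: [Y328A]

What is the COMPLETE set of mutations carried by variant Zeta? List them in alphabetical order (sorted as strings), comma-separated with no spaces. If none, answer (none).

Answer: G151A,P518C,Y873D

Derivation:
At Mu: gained [] -> total []
At Zeta: gained ['Y873D', 'G151A', 'P518C'] -> total ['G151A', 'P518C', 'Y873D']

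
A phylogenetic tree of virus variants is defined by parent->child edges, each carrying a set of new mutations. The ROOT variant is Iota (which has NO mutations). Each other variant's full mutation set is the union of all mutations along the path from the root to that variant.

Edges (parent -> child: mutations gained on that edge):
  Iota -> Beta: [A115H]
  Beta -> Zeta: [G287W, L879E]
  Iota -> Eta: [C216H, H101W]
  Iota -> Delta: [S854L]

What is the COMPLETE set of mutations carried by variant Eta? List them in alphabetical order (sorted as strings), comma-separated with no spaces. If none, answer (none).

At Iota: gained [] -> total []
At Eta: gained ['C216H', 'H101W'] -> total ['C216H', 'H101W']

Answer: C216H,H101W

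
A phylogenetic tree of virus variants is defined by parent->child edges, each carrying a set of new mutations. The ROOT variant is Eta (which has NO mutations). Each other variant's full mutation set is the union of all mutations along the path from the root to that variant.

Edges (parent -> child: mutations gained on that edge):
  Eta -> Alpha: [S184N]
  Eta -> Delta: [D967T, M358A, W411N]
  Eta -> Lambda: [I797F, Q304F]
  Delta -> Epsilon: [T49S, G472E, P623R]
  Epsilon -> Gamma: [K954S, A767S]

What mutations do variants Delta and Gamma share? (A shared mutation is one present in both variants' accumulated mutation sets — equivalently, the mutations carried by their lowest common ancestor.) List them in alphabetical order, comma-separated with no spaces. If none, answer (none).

Accumulating mutations along path to Delta:
  At Eta: gained [] -> total []
  At Delta: gained ['D967T', 'M358A', 'W411N'] -> total ['D967T', 'M358A', 'W411N']
Mutations(Delta) = ['D967T', 'M358A', 'W411N']
Accumulating mutations along path to Gamma:
  At Eta: gained [] -> total []
  At Delta: gained ['D967T', 'M358A', 'W411N'] -> total ['D967T', 'M358A', 'W411N']
  At Epsilon: gained ['T49S', 'G472E', 'P623R'] -> total ['D967T', 'G472E', 'M358A', 'P623R', 'T49S', 'W411N']
  At Gamma: gained ['K954S', 'A767S'] -> total ['A767S', 'D967T', 'G472E', 'K954S', 'M358A', 'P623R', 'T49S', 'W411N']
Mutations(Gamma) = ['A767S', 'D967T', 'G472E', 'K954S', 'M358A', 'P623R', 'T49S', 'W411N']
Intersection: ['D967T', 'M358A', 'W411N'] ∩ ['A767S', 'D967T', 'G472E', 'K954S', 'M358A', 'P623R', 'T49S', 'W411N'] = ['D967T', 'M358A', 'W411N']

Answer: D967T,M358A,W411N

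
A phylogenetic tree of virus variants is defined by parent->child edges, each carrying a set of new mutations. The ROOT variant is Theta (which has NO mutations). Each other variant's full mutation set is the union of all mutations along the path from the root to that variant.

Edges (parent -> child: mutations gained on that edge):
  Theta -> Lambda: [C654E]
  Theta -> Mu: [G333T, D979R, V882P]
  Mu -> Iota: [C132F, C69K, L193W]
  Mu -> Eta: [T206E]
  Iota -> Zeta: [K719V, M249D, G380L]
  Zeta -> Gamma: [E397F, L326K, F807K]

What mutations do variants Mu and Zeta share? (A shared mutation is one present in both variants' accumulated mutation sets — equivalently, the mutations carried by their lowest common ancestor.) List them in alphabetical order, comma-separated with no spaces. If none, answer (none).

Answer: D979R,G333T,V882P

Derivation:
Accumulating mutations along path to Mu:
  At Theta: gained [] -> total []
  At Mu: gained ['G333T', 'D979R', 'V882P'] -> total ['D979R', 'G333T', 'V882P']
Mutations(Mu) = ['D979R', 'G333T', 'V882P']
Accumulating mutations along path to Zeta:
  At Theta: gained [] -> total []
  At Mu: gained ['G333T', 'D979R', 'V882P'] -> total ['D979R', 'G333T', 'V882P']
  At Iota: gained ['C132F', 'C69K', 'L193W'] -> total ['C132F', 'C69K', 'D979R', 'G333T', 'L193W', 'V882P']
  At Zeta: gained ['K719V', 'M249D', 'G380L'] -> total ['C132F', 'C69K', 'D979R', 'G333T', 'G380L', 'K719V', 'L193W', 'M249D', 'V882P']
Mutations(Zeta) = ['C132F', 'C69K', 'D979R', 'G333T', 'G380L', 'K719V', 'L193W', 'M249D', 'V882P']
Intersection: ['D979R', 'G333T', 'V882P'] ∩ ['C132F', 'C69K', 'D979R', 'G333T', 'G380L', 'K719V', 'L193W', 'M249D', 'V882P'] = ['D979R', 'G333T', 'V882P']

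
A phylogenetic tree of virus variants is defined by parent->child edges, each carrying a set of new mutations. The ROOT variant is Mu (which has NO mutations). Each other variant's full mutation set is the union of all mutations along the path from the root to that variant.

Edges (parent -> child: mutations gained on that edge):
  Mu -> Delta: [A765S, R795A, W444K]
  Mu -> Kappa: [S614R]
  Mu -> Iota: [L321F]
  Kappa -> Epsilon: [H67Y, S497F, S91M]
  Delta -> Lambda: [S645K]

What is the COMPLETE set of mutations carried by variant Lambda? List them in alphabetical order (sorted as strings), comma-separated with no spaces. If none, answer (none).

Answer: A765S,R795A,S645K,W444K

Derivation:
At Mu: gained [] -> total []
At Delta: gained ['A765S', 'R795A', 'W444K'] -> total ['A765S', 'R795A', 'W444K']
At Lambda: gained ['S645K'] -> total ['A765S', 'R795A', 'S645K', 'W444K']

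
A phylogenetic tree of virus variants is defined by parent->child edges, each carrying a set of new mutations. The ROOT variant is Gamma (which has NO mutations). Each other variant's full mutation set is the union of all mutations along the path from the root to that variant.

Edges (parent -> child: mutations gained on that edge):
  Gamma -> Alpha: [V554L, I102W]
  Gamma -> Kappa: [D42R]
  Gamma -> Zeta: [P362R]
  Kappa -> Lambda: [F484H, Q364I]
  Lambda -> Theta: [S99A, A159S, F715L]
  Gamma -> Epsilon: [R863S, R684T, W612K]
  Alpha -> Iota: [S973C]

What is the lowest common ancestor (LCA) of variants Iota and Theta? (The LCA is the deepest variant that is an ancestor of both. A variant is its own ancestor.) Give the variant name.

Answer: Gamma

Derivation:
Path from root to Iota: Gamma -> Alpha -> Iota
  ancestors of Iota: {Gamma, Alpha, Iota}
Path from root to Theta: Gamma -> Kappa -> Lambda -> Theta
  ancestors of Theta: {Gamma, Kappa, Lambda, Theta}
Common ancestors: {Gamma}
Walk up from Theta: Theta (not in ancestors of Iota), Lambda (not in ancestors of Iota), Kappa (not in ancestors of Iota), Gamma (in ancestors of Iota)
Deepest common ancestor (LCA) = Gamma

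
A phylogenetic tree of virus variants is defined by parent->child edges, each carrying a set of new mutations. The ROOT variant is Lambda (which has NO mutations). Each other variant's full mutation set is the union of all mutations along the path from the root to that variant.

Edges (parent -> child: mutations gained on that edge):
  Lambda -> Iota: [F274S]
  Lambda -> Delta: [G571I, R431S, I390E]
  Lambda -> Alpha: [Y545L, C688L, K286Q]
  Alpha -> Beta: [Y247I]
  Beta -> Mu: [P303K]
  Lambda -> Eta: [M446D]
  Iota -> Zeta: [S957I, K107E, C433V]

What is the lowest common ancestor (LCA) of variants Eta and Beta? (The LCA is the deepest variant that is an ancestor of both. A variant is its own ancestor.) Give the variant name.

Answer: Lambda

Derivation:
Path from root to Eta: Lambda -> Eta
  ancestors of Eta: {Lambda, Eta}
Path from root to Beta: Lambda -> Alpha -> Beta
  ancestors of Beta: {Lambda, Alpha, Beta}
Common ancestors: {Lambda}
Walk up from Beta: Beta (not in ancestors of Eta), Alpha (not in ancestors of Eta), Lambda (in ancestors of Eta)
Deepest common ancestor (LCA) = Lambda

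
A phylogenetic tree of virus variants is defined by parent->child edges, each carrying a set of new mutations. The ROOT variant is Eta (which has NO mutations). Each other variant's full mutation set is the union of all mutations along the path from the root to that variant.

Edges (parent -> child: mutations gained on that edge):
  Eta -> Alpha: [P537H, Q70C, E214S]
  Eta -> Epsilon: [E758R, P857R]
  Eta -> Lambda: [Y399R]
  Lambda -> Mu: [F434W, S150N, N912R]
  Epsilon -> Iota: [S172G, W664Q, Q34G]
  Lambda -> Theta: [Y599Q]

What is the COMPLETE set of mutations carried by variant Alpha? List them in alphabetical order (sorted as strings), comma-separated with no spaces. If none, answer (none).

Answer: E214S,P537H,Q70C

Derivation:
At Eta: gained [] -> total []
At Alpha: gained ['P537H', 'Q70C', 'E214S'] -> total ['E214S', 'P537H', 'Q70C']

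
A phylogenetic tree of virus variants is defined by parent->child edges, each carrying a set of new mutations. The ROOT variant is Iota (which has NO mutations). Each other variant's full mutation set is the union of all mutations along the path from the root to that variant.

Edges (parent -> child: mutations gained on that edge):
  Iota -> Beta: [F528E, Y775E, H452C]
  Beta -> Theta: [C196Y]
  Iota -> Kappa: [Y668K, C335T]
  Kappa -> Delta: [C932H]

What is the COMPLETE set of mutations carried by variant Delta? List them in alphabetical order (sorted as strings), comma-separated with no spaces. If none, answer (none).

At Iota: gained [] -> total []
At Kappa: gained ['Y668K', 'C335T'] -> total ['C335T', 'Y668K']
At Delta: gained ['C932H'] -> total ['C335T', 'C932H', 'Y668K']

Answer: C335T,C932H,Y668K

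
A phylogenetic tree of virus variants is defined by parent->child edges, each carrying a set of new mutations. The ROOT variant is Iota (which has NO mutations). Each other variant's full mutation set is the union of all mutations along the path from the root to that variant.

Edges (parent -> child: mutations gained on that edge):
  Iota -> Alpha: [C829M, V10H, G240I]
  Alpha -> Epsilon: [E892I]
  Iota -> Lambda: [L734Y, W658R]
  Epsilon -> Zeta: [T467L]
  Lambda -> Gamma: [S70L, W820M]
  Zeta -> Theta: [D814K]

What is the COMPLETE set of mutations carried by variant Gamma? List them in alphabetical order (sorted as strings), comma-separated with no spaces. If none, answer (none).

Answer: L734Y,S70L,W658R,W820M

Derivation:
At Iota: gained [] -> total []
At Lambda: gained ['L734Y', 'W658R'] -> total ['L734Y', 'W658R']
At Gamma: gained ['S70L', 'W820M'] -> total ['L734Y', 'S70L', 'W658R', 'W820M']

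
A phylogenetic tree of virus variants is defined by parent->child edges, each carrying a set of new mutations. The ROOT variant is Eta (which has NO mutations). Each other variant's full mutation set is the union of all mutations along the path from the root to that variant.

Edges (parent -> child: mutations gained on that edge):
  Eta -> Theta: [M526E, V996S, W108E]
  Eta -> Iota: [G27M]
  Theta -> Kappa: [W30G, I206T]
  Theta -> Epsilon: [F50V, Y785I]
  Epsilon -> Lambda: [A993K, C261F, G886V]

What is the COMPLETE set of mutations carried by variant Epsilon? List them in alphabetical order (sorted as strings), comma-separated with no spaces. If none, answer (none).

Answer: F50V,M526E,V996S,W108E,Y785I

Derivation:
At Eta: gained [] -> total []
At Theta: gained ['M526E', 'V996S', 'W108E'] -> total ['M526E', 'V996S', 'W108E']
At Epsilon: gained ['F50V', 'Y785I'] -> total ['F50V', 'M526E', 'V996S', 'W108E', 'Y785I']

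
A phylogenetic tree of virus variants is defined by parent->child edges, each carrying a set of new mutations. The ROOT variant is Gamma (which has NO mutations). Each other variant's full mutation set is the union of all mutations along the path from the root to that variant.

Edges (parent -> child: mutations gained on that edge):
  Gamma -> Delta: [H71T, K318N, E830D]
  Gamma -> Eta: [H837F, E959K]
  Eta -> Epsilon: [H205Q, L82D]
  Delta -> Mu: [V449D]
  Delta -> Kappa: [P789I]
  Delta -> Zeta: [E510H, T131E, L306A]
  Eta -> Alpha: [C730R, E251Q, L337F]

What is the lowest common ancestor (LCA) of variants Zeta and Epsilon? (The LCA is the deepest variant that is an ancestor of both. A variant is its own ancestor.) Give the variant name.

Path from root to Zeta: Gamma -> Delta -> Zeta
  ancestors of Zeta: {Gamma, Delta, Zeta}
Path from root to Epsilon: Gamma -> Eta -> Epsilon
  ancestors of Epsilon: {Gamma, Eta, Epsilon}
Common ancestors: {Gamma}
Walk up from Epsilon: Epsilon (not in ancestors of Zeta), Eta (not in ancestors of Zeta), Gamma (in ancestors of Zeta)
Deepest common ancestor (LCA) = Gamma

Answer: Gamma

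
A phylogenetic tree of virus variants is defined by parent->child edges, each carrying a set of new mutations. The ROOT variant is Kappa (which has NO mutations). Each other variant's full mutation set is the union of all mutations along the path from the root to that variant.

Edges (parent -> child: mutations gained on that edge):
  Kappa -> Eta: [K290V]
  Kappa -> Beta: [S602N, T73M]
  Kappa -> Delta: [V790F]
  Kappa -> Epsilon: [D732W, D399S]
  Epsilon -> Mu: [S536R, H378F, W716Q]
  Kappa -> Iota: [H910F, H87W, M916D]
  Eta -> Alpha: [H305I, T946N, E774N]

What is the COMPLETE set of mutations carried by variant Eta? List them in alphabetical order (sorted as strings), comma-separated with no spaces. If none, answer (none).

Answer: K290V

Derivation:
At Kappa: gained [] -> total []
At Eta: gained ['K290V'] -> total ['K290V']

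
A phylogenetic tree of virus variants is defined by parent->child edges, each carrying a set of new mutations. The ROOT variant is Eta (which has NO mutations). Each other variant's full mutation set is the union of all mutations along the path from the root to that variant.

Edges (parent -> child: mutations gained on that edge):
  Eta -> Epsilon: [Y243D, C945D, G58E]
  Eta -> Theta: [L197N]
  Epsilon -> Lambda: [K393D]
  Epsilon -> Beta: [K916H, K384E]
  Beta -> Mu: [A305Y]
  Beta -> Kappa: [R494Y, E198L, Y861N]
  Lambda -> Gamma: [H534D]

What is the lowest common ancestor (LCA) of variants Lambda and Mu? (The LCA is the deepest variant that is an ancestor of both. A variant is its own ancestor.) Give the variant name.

Answer: Epsilon

Derivation:
Path from root to Lambda: Eta -> Epsilon -> Lambda
  ancestors of Lambda: {Eta, Epsilon, Lambda}
Path from root to Mu: Eta -> Epsilon -> Beta -> Mu
  ancestors of Mu: {Eta, Epsilon, Beta, Mu}
Common ancestors: {Eta, Epsilon}
Walk up from Mu: Mu (not in ancestors of Lambda), Beta (not in ancestors of Lambda), Epsilon (in ancestors of Lambda), Eta (in ancestors of Lambda)
Deepest common ancestor (LCA) = Epsilon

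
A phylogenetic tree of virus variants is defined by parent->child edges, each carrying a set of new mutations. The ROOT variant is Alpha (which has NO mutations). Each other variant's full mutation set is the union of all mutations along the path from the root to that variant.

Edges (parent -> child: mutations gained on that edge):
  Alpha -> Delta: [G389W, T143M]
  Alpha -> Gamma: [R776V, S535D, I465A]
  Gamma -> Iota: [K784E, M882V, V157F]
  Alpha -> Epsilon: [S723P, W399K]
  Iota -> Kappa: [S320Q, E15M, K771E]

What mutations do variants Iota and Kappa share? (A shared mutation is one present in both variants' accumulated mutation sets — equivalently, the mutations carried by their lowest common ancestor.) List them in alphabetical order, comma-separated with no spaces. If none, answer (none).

Answer: I465A,K784E,M882V,R776V,S535D,V157F

Derivation:
Accumulating mutations along path to Iota:
  At Alpha: gained [] -> total []
  At Gamma: gained ['R776V', 'S535D', 'I465A'] -> total ['I465A', 'R776V', 'S535D']
  At Iota: gained ['K784E', 'M882V', 'V157F'] -> total ['I465A', 'K784E', 'M882V', 'R776V', 'S535D', 'V157F']
Mutations(Iota) = ['I465A', 'K784E', 'M882V', 'R776V', 'S535D', 'V157F']
Accumulating mutations along path to Kappa:
  At Alpha: gained [] -> total []
  At Gamma: gained ['R776V', 'S535D', 'I465A'] -> total ['I465A', 'R776V', 'S535D']
  At Iota: gained ['K784E', 'M882V', 'V157F'] -> total ['I465A', 'K784E', 'M882V', 'R776V', 'S535D', 'V157F']
  At Kappa: gained ['S320Q', 'E15M', 'K771E'] -> total ['E15M', 'I465A', 'K771E', 'K784E', 'M882V', 'R776V', 'S320Q', 'S535D', 'V157F']
Mutations(Kappa) = ['E15M', 'I465A', 'K771E', 'K784E', 'M882V', 'R776V', 'S320Q', 'S535D', 'V157F']
Intersection: ['I465A', 'K784E', 'M882V', 'R776V', 'S535D', 'V157F'] ∩ ['E15M', 'I465A', 'K771E', 'K784E', 'M882V', 'R776V', 'S320Q', 'S535D', 'V157F'] = ['I465A', 'K784E', 'M882V', 'R776V', 'S535D', 'V157F']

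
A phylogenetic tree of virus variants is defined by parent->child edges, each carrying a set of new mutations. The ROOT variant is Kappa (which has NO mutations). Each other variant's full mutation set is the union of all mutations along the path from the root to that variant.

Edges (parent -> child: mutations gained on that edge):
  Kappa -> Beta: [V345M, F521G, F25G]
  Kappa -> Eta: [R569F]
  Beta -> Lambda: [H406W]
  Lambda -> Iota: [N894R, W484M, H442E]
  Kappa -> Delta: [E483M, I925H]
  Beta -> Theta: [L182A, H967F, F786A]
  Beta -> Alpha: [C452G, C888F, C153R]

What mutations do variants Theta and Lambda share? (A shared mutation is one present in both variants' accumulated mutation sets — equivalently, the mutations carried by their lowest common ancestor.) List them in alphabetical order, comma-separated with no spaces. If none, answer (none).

Answer: F25G,F521G,V345M

Derivation:
Accumulating mutations along path to Theta:
  At Kappa: gained [] -> total []
  At Beta: gained ['V345M', 'F521G', 'F25G'] -> total ['F25G', 'F521G', 'V345M']
  At Theta: gained ['L182A', 'H967F', 'F786A'] -> total ['F25G', 'F521G', 'F786A', 'H967F', 'L182A', 'V345M']
Mutations(Theta) = ['F25G', 'F521G', 'F786A', 'H967F', 'L182A', 'V345M']
Accumulating mutations along path to Lambda:
  At Kappa: gained [] -> total []
  At Beta: gained ['V345M', 'F521G', 'F25G'] -> total ['F25G', 'F521G', 'V345M']
  At Lambda: gained ['H406W'] -> total ['F25G', 'F521G', 'H406W', 'V345M']
Mutations(Lambda) = ['F25G', 'F521G', 'H406W', 'V345M']
Intersection: ['F25G', 'F521G', 'F786A', 'H967F', 'L182A', 'V345M'] ∩ ['F25G', 'F521G', 'H406W', 'V345M'] = ['F25G', 'F521G', 'V345M']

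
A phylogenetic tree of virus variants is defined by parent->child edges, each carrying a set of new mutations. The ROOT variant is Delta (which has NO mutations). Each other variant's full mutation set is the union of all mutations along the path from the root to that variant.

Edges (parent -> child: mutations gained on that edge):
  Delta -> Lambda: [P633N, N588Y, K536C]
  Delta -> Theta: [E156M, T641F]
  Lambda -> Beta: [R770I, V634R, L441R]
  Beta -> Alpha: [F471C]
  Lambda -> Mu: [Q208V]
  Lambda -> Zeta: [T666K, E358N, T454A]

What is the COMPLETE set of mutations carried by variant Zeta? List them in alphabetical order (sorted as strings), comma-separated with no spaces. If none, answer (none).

At Delta: gained [] -> total []
At Lambda: gained ['P633N', 'N588Y', 'K536C'] -> total ['K536C', 'N588Y', 'P633N']
At Zeta: gained ['T666K', 'E358N', 'T454A'] -> total ['E358N', 'K536C', 'N588Y', 'P633N', 'T454A', 'T666K']

Answer: E358N,K536C,N588Y,P633N,T454A,T666K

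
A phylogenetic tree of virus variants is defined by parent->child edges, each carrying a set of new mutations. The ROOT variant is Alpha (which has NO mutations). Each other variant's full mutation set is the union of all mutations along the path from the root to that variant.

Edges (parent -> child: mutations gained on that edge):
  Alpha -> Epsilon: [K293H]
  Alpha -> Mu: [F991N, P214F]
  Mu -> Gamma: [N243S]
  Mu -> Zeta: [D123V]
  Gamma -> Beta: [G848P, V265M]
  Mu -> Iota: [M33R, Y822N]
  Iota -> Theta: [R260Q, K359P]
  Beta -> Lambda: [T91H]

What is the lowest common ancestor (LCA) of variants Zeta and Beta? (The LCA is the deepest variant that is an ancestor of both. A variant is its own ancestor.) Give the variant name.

Answer: Mu

Derivation:
Path from root to Zeta: Alpha -> Mu -> Zeta
  ancestors of Zeta: {Alpha, Mu, Zeta}
Path from root to Beta: Alpha -> Mu -> Gamma -> Beta
  ancestors of Beta: {Alpha, Mu, Gamma, Beta}
Common ancestors: {Alpha, Mu}
Walk up from Beta: Beta (not in ancestors of Zeta), Gamma (not in ancestors of Zeta), Mu (in ancestors of Zeta), Alpha (in ancestors of Zeta)
Deepest common ancestor (LCA) = Mu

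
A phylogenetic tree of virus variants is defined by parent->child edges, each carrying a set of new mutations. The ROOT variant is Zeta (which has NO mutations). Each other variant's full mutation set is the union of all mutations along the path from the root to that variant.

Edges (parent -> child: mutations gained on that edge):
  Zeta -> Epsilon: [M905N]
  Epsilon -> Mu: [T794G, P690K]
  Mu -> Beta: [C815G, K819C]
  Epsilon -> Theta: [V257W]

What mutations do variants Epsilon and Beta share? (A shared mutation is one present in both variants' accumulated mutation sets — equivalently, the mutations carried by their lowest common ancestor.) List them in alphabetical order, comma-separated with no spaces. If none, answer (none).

Accumulating mutations along path to Epsilon:
  At Zeta: gained [] -> total []
  At Epsilon: gained ['M905N'] -> total ['M905N']
Mutations(Epsilon) = ['M905N']
Accumulating mutations along path to Beta:
  At Zeta: gained [] -> total []
  At Epsilon: gained ['M905N'] -> total ['M905N']
  At Mu: gained ['T794G', 'P690K'] -> total ['M905N', 'P690K', 'T794G']
  At Beta: gained ['C815G', 'K819C'] -> total ['C815G', 'K819C', 'M905N', 'P690K', 'T794G']
Mutations(Beta) = ['C815G', 'K819C', 'M905N', 'P690K', 'T794G']
Intersection: ['M905N'] ∩ ['C815G', 'K819C', 'M905N', 'P690K', 'T794G'] = ['M905N']

Answer: M905N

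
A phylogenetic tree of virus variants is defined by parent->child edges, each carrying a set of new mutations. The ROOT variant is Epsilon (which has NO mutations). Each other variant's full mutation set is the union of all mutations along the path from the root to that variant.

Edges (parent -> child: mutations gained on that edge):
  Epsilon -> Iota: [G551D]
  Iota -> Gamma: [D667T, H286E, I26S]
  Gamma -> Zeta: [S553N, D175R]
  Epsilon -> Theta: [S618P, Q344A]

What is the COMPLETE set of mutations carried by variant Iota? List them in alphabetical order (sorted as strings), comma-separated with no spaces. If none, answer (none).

At Epsilon: gained [] -> total []
At Iota: gained ['G551D'] -> total ['G551D']

Answer: G551D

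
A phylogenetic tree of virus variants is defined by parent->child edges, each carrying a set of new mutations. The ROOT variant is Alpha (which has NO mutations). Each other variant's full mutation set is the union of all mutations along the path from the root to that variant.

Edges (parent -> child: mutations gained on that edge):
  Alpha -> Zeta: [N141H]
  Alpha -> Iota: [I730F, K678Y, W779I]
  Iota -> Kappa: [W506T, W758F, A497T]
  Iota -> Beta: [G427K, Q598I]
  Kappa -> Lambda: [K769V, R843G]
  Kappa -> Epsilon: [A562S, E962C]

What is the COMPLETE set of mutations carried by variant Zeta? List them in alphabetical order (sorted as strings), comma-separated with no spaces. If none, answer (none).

Answer: N141H

Derivation:
At Alpha: gained [] -> total []
At Zeta: gained ['N141H'] -> total ['N141H']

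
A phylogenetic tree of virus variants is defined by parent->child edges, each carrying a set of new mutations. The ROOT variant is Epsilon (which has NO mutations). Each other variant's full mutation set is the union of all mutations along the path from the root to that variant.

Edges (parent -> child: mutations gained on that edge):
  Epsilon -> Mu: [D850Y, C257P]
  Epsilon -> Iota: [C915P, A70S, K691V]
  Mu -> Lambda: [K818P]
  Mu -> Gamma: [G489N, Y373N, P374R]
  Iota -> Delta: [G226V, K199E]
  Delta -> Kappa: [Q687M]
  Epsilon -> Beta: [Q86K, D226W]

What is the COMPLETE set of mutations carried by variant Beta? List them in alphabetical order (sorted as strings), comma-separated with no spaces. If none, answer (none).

At Epsilon: gained [] -> total []
At Beta: gained ['Q86K', 'D226W'] -> total ['D226W', 'Q86K']

Answer: D226W,Q86K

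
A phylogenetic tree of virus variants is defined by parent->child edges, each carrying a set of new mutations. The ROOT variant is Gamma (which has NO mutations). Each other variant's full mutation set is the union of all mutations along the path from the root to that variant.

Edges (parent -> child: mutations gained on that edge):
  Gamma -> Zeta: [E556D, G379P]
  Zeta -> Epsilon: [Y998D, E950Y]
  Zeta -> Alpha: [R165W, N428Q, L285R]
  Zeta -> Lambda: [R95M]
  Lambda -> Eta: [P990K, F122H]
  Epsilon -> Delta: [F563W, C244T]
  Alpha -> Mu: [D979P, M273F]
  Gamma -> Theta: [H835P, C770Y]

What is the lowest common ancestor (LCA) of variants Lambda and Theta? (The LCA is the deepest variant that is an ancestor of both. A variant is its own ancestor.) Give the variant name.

Answer: Gamma

Derivation:
Path from root to Lambda: Gamma -> Zeta -> Lambda
  ancestors of Lambda: {Gamma, Zeta, Lambda}
Path from root to Theta: Gamma -> Theta
  ancestors of Theta: {Gamma, Theta}
Common ancestors: {Gamma}
Walk up from Theta: Theta (not in ancestors of Lambda), Gamma (in ancestors of Lambda)
Deepest common ancestor (LCA) = Gamma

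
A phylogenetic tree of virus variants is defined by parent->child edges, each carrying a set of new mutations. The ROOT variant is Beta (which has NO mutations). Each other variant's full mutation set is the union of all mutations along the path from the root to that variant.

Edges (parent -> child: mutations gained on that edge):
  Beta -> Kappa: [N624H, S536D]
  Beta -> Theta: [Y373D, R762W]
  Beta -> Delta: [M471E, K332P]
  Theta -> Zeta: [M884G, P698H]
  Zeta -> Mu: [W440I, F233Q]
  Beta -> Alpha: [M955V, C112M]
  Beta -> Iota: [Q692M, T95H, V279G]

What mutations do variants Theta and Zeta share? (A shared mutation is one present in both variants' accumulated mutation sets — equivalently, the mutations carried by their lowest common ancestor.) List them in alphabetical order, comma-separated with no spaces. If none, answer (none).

Accumulating mutations along path to Theta:
  At Beta: gained [] -> total []
  At Theta: gained ['Y373D', 'R762W'] -> total ['R762W', 'Y373D']
Mutations(Theta) = ['R762W', 'Y373D']
Accumulating mutations along path to Zeta:
  At Beta: gained [] -> total []
  At Theta: gained ['Y373D', 'R762W'] -> total ['R762W', 'Y373D']
  At Zeta: gained ['M884G', 'P698H'] -> total ['M884G', 'P698H', 'R762W', 'Y373D']
Mutations(Zeta) = ['M884G', 'P698H', 'R762W', 'Y373D']
Intersection: ['R762W', 'Y373D'] ∩ ['M884G', 'P698H', 'R762W', 'Y373D'] = ['R762W', 'Y373D']

Answer: R762W,Y373D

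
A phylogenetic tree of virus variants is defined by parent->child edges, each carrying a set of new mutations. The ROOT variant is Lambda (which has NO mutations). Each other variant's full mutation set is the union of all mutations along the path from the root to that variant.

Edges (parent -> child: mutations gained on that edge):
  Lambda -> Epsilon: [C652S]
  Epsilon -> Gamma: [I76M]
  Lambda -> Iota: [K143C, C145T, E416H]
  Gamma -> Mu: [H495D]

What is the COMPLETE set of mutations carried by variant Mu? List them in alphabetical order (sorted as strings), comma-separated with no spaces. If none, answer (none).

At Lambda: gained [] -> total []
At Epsilon: gained ['C652S'] -> total ['C652S']
At Gamma: gained ['I76M'] -> total ['C652S', 'I76M']
At Mu: gained ['H495D'] -> total ['C652S', 'H495D', 'I76M']

Answer: C652S,H495D,I76M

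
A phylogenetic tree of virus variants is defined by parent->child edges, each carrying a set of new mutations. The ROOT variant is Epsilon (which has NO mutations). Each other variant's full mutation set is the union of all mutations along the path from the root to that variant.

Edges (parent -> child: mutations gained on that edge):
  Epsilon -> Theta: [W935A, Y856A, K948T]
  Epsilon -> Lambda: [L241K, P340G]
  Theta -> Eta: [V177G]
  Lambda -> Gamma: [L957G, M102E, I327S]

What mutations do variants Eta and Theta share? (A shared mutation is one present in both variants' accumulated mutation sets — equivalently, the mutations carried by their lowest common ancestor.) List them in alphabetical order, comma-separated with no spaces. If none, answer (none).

Answer: K948T,W935A,Y856A

Derivation:
Accumulating mutations along path to Eta:
  At Epsilon: gained [] -> total []
  At Theta: gained ['W935A', 'Y856A', 'K948T'] -> total ['K948T', 'W935A', 'Y856A']
  At Eta: gained ['V177G'] -> total ['K948T', 'V177G', 'W935A', 'Y856A']
Mutations(Eta) = ['K948T', 'V177G', 'W935A', 'Y856A']
Accumulating mutations along path to Theta:
  At Epsilon: gained [] -> total []
  At Theta: gained ['W935A', 'Y856A', 'K948T'] -> total ['K948T', 'W935A', 'Y856A']
Mutations(Theta) = ['K948T', 'W935A', 'Y856A']
Intersection: ['K948T', 'V177G', 'W935A', 'Y856A'] ∩ ['K948T', 'W935A', 'Y856A'] = ['K948T', 'W935A', 'Y856A']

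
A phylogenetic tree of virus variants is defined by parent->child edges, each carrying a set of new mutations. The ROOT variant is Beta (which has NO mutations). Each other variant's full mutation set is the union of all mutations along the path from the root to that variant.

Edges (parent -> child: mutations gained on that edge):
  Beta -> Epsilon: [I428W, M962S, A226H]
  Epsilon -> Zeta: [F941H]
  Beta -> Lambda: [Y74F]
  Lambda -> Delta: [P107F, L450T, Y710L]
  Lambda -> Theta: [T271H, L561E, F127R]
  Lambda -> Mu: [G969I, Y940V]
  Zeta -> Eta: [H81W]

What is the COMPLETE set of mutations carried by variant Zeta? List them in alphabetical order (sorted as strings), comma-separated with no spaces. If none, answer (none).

At Beta: gained [] -> total []
At Epsilon: gained ['I428W', 'M962S', 'A226H'] -> total ['A226H', 'I428W', 'M962S']
At Zeta: gained ['F941H'] -> total ['A226H', 'F941H', 'I428W', 'M962S']

Answer: A226H,F941H,I428W,M962S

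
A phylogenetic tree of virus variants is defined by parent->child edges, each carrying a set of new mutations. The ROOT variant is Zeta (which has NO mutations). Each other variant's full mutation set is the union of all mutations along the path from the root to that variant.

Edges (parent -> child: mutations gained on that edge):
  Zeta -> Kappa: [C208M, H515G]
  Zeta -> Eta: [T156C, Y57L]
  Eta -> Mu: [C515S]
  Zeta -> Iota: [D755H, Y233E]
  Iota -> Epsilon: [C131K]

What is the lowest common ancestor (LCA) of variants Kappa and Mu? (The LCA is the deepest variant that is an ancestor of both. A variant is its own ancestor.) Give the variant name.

Path from root to Kappa: Zeta -> Kappa
  ancestors of Kappa: {Zeta, Kappa}
Path from root to Mu: Zeta -> Eta -> Mu
  ancestors of Mu: {Zeta, Eta, Mu}
Common ancestors: {Zeta}
Walk up from Mu: Mu (not in ancestors of Kappa), Eta (not in ancestors of Kappa), Zeta (in ancestors of Kappa)
Deepest common ancestor (LCA) = Zeta

Answer: Zeta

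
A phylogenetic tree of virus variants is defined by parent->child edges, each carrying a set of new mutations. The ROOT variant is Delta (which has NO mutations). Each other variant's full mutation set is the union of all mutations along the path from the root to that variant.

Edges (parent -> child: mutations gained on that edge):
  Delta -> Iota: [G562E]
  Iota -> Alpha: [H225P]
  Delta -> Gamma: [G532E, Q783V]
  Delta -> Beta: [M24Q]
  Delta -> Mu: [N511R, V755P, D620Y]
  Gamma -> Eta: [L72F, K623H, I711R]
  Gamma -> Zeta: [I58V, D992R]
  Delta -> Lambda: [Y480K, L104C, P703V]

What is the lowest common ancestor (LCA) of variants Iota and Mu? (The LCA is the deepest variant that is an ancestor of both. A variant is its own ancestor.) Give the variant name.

Path from root to Iota: Delta -> Iota
  ancestors of Iota: {Delta, Iota}
Path from root to Mu: Delta -> Mu
  ancestors of Mu: {Delta, Mu}
Common ancestors: {Delta}
Walk up from Mu: Mu (not in ancestors of Iota), Delta (in ancestors of Iota)
Deepest common ancestor (LCA) = Delta

Answer: Delta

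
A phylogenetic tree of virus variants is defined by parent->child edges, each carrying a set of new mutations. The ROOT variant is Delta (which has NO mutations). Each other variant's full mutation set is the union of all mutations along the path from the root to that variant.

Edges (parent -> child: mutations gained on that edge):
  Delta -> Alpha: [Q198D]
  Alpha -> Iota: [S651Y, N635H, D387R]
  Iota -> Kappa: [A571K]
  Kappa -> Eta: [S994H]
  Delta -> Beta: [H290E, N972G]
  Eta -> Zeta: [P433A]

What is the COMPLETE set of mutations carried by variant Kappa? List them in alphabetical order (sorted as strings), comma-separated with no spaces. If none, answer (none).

At Delta: gained [] -> total []
At Alpha: gained ['Q198D'] -> total ['Q198D']
At Iota: gained ['S651Y', 'N635H', 'D387R'] -> total ['D387R', 'N635H', 'Q198D', 'S651Y']
At Kappa: gained ['A571K'] -> total ['A571K', 'D387R', 'N635H', 'Q198D', 'S651Y']

Answer: A571K,D387R,N635H,Q198D,S651Y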